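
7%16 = 7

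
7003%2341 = 2321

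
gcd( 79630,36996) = 2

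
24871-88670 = -63799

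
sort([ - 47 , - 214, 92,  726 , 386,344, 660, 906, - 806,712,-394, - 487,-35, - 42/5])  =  [ - 806, - 487 , - 394, - 214, - 47, - 35,-42/5, 92, 344, 386 , 660,712,726,906]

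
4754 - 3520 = 1234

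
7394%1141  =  548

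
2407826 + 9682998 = 12090824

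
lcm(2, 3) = 6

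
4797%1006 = 773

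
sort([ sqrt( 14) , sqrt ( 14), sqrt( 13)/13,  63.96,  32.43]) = [ sqrt(13)/13,sqrt(14),sqrt(14), 32.43,63.96 ]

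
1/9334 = 1/9334 = 0.00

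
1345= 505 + 840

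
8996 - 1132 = 7864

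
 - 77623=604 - 78227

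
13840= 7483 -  - 6357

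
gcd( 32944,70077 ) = 71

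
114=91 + 23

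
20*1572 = 31440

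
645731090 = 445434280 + 200296810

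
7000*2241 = 15687000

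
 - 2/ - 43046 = 1/21523 = 0.00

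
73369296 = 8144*9009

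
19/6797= 19/6797 = 0.00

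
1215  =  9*135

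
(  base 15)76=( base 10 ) 111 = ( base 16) 6f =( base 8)157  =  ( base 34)39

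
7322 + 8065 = 15387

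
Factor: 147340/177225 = 212/255=2^2* 3^( - 1)*5^( - 1)*17^( - 1) * 53^1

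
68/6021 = 68/6021 = 0.01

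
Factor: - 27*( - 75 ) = 2025 = 3^4 * 5^2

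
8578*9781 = 83901418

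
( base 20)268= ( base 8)1640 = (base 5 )12203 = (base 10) 928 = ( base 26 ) 19i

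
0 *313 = 0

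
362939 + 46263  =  409202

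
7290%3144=1002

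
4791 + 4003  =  8794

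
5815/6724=5815/6724 = 0.86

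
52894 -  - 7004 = 59898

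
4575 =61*75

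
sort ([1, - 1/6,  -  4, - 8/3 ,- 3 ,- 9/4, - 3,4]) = [ - 4, - 3, - 3, - 8/3,-9/4, - 1/6,1, 4 ]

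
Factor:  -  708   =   - 2^2*3^1*59^1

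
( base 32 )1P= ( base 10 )57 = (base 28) 21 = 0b111001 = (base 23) 2b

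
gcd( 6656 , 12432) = 16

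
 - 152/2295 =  - 152/2295 = - 0.07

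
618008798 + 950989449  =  1568998247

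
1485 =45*33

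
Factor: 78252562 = 2^1 * 39126281^1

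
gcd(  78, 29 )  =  1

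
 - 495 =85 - 580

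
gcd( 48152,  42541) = 1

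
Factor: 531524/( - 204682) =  - 265762/102341 = - 2^1 * 7^1*29^(-1 )*41^1*463^1 * 3529^( - 1) 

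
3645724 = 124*29401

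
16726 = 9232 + 7494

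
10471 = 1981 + 8490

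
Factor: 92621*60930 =5643397530 = 2^1*3^2*5^1*23^1 * 677^1*4027^1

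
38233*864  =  33033312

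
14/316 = 7/158  =  0.04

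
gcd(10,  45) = 5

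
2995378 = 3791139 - 795761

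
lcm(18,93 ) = 558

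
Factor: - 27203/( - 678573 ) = 3^ ( - 2)*7^( - 1 )*11^1*2473^1*10771^( - 1 ) 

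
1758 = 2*879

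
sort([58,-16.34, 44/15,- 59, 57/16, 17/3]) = [ -59, - 16.34, 44/15,  57/16,17/3,58]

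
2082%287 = 73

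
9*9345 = 84105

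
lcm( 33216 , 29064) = 232512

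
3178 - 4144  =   - 966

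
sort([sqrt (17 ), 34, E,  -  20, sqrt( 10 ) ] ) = [  -  20 , E, sqrt( 10 ),sqrt(17 ),  34 ] 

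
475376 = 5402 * 88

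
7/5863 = 7/5863 = 0.00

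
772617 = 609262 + 163355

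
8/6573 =8/6573  =  0.00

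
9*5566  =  50094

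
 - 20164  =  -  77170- - 57006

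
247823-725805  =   - 477982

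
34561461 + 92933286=127494747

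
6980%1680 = 260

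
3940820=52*75785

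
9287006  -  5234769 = 4052237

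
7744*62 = 480128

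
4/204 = 1/51 = 0.02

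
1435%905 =530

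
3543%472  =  239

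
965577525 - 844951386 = 120626139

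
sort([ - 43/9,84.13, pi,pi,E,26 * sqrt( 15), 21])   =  [ - 43/9,E,pi,pi,  21,84.13, 26*sqrt( 15)] 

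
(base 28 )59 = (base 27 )5e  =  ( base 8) 225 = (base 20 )79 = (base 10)149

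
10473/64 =163 +41/64 = 163.64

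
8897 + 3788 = 12685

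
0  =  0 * 55305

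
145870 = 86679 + 59191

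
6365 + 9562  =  15927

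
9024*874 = 7886976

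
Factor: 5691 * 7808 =2^7*3^1*7^1*61^1*271^1= 44435328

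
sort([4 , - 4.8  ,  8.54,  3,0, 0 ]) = [ - 4.8,0, 0 , 3, 4,  8.54]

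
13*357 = 4641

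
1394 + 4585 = 5979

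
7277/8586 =7277/8586=0.85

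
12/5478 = 2/913  =  0.00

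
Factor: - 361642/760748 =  - 180821/380374 = - 2^( - 1 )*23^( - 1 )*73^1* 2477^1* 8269^(-1)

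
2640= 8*330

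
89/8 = 11 + 1/8 = 11.12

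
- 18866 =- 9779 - 9087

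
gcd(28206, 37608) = 9402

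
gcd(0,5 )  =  5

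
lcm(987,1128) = 7896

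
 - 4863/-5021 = 4863/5021=0.97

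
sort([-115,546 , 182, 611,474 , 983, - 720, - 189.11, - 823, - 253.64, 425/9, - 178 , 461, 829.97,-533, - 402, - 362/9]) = [ - 823, - 720, - 533, - 402, - 253.64, - 189.11 , - 178,  -  115, - 362/9,425/9,182, 461,474, 546, 611, 829.97, 983]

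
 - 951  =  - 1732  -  -781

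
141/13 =10 + 11/13 =10.85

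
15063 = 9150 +5913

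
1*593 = 593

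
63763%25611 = 12541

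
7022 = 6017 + 1005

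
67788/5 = 67788/5= 13557.60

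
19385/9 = 2153 + 8/9 = 2153.89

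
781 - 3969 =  - 3188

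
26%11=4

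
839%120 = 119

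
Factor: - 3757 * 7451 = -13^1*17^2*7451^1 = - 27993407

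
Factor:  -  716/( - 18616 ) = 1/26 = 2^( - 1)*13^(-1)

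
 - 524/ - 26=20 +2/13=20.15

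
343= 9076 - 8733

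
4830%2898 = 1932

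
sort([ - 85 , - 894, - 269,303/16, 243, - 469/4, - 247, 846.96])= [ - 894, - 269, - 247, - 469/4, - 85,303/16, 243, 846.96 ]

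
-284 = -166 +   -  118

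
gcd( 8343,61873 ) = 1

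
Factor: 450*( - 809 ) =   -  2^1*3^2*5^2*809^1 =-  364050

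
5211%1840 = 1531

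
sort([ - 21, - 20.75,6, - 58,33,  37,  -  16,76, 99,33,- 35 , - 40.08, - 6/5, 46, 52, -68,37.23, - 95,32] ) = [ - 95  ,-68, - 58, - 40.08, - 35, - 21, - 20.75, - 16,-6/5,6,32,33,33,  37 , 37.23, 46,52, 76,99 ] 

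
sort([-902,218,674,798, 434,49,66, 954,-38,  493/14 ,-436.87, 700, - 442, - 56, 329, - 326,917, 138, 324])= [-902,-442,-436.87,  -  326, - 56,-38,  493/14,49,66, 138, 218, 324,  329,434,  674, 700, 798,917 , 954 ]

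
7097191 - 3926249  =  3170942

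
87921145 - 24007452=63913693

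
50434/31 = 1626 + 28/31 = 1626.90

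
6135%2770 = 595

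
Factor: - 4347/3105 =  -5^( - 1 )*7^1 = -7/5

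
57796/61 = 57796/61 = 947.48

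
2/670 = 1/335 = 0.00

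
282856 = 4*70714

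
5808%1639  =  891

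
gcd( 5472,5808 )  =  48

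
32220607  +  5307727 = 37528334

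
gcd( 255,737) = 1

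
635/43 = 14 + 33/43 = 14.77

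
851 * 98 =83398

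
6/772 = 3/386 = 0.01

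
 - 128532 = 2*(  -  64266)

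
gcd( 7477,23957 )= 1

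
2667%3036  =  2667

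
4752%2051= 650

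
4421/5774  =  4421/5774 = 0.77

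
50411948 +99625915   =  150037863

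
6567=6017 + 550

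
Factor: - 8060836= - 2^2*7^1*287887^1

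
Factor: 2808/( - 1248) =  - 9/4 = - 2^( - 2 )*3^2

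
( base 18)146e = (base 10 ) 7250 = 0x1C52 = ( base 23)dg5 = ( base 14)28DC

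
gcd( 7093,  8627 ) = 1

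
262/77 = 262/77 = 3.40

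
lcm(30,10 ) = 30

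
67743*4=270972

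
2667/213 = 889/71 = 12.52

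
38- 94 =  - 56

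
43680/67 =651 + 63/67 = 651.94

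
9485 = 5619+3866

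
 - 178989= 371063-550052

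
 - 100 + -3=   -  103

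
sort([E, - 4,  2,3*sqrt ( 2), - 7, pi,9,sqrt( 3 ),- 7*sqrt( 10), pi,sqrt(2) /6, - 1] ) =[ - 7*sqrt(10),-7, - 4, - 1,sqrt ( 2 )/6,  sqrt(3 ),2 , E,  pi , pi,3*sqrt(2 ),9]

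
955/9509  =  955/9509 = 0.10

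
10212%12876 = 10212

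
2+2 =4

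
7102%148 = 146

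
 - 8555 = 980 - 9535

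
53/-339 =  - 1+286/339= - 0.16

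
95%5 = 0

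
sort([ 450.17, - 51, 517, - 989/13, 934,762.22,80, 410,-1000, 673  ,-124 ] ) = [-1000,-124 , - 989/13,-51, 80,  410 , 450.17, 517, 673, 762.22, 934 ]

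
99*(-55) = -5445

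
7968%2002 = 1962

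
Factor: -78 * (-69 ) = 2^1*3^2 * 13^1 * 23^1= 5382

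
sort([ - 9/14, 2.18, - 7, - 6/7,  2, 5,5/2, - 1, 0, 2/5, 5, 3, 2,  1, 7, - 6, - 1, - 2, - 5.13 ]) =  [ - 7, - 6, - 5.13, -2, - 1, - 1, - 6/7,  -  9/14, 0, 2/5, 1,2,2,2.18, 5/2, 3, 5, 5, 7] 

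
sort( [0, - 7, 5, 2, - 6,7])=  [ - 7,  -  6,0,2,5,7]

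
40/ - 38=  - 2 + 18/19 = - 1.05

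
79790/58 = 1375+20/29 = 1375.69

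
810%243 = 81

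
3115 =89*35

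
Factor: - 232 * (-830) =192560 = 2^4 * 5^1 * 29^1*83^1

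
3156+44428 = 47584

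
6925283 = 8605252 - 1679969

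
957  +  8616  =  9573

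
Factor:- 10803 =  - 3^1*13^1*277^1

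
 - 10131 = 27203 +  - 37334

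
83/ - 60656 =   -  83/60656  =  - 0.00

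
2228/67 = 33 + 17/67 = 33.25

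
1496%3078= 1496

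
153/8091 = 17/899= 0.02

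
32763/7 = 4680 + 3/7=4680.43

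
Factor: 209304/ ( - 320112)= - 17/26= - 2^( - 1 )*13^ ( - 1)*17^1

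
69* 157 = 10833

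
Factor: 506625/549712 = 2^( -4)*3^1 * 5^3*7^1*17^( -1 )*43^( - 1)*47^( -1 ) * 193^1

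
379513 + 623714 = 1003227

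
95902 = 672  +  95230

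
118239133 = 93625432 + 24613701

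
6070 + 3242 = 9312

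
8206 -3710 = 4496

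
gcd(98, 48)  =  2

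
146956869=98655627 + 48301242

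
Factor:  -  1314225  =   -3^4*5^2*11^1*59^1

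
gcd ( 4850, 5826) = 2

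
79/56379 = 79/56379 = 0.00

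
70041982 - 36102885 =33939097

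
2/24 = 1/12 = 0.08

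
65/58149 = 5/4473 = 0.00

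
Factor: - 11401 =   -  13^1*877^1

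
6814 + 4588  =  11402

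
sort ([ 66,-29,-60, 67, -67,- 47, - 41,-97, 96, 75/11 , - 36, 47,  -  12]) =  [ - 97,-67, - 60,-47, - 41, - 36 ,- 29,-12, 75/11,  47, 66, 67, 96 ] 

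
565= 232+333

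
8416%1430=1266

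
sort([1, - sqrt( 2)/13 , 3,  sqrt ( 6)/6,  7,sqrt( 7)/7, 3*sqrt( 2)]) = [ - sqrt(2) /13, sqrt( 7 ) /7, sqrt( 6) /6, 1,3,3* sqrt( 2), 7] 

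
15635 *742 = 11601170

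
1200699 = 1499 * 801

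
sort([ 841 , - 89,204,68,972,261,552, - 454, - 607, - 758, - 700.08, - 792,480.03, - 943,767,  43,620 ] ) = [ - 943, - 792, - 758, - 700.08, - 607, - 454, -89,43, 68,204,261, 480.03, 552, 620,767,841, 972 ] 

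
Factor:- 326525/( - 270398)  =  925/766= 2^( - 1)*5^2*37^1*383^( - 1)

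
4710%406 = 244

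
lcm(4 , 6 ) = 12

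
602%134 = 66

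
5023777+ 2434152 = 7457929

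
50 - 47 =3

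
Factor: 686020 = 2^2 * 5^1*34301^1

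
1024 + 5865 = 6889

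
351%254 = 97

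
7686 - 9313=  - 1627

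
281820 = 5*56364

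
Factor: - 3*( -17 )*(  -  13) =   -  3^1*13^1*17^1  =  - 663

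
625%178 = 91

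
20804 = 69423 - 48619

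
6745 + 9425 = 16170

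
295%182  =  113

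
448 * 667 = 298816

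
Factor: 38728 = 2^3*47^1*103^1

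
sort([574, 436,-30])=[ - 30, 436, 574]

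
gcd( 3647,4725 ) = 7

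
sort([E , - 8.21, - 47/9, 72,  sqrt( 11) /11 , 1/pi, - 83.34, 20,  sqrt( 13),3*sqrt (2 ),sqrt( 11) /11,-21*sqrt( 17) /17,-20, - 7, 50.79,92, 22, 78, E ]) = [ -83.34,-20, - 8.21,-7, - 47/9,-21*sqrt( 17) /17,  sqrt( 11) /11,sqrt(11)/11, 1/pi, E,  E, sqrt( 13), 3*sqrt(2),20,22,  50.79, 72, 78, 92 ]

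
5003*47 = 235141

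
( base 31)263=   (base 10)2111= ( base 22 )47l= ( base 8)4077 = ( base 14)AAB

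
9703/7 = 1386+1/7= 1386.14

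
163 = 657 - 494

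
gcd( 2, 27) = 1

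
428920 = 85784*5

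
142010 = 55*2582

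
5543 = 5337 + 206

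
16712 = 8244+8468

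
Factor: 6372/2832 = 2^(-2)*3^2=9/4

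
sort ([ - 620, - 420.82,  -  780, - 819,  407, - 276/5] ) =[-819, - 780, - 620, - 420.82, - 276/5,  407 ] 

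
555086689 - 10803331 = 544283358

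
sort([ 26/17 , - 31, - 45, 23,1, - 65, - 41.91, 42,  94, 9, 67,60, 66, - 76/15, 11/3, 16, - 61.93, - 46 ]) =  [ - 65, - 61.93, - 46, - 45, - 41.91, - 31,  -  76/15, 1, 26/17,11/3 , 9,16,23,  42, 60 , 66, 67, 94]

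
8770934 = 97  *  90422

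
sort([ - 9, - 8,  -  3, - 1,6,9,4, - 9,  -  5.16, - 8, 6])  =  [ - 9,-9, - 8,  -  8 , - 5.16,-3, - 1, 4, 6 , 6, 9]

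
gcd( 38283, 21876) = 5469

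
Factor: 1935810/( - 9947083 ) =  - 2^1*3^2*5^1*137^1*157^1*2161^( - 1)*4603^( - 1 ) 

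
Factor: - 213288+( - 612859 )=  - 7^1 * 107^1* 1103^1 = - 826147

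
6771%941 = 184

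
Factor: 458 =2^1*229^1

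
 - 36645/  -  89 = 411 + 66/89 = 411.74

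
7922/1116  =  7+55/558 = 7.10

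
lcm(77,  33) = 231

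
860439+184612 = 1045051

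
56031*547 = 30648957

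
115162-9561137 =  - 9445975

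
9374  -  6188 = 3186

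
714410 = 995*718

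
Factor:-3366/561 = -6= - 2^1*3^1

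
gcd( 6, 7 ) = 1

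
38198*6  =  229188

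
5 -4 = 1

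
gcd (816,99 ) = 3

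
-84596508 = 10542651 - 95139159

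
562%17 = 1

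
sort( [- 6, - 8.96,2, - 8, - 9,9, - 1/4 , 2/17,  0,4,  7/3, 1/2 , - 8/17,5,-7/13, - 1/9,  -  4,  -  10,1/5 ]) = [  -  10, - 9  ,-8.96,  -  8, - 6,-4,-7/13 , - 8/17, -1/4, - 1/9, 0,2/17,1/5,  1/2,  2, 7/3, 4,5,9]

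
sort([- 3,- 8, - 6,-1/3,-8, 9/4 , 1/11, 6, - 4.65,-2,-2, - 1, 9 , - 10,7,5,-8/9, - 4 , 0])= [ - 10, - 8, - 8,  -  6,- 4.65, - 4, - 3,-2, - 2, -1,-8/9, - 1/3, 0, 1/11, 9/4, 5 , 6,  7, 9 ] 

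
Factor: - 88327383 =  - 3^1*23^1*1280107^1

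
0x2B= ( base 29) 1E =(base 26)1H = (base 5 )133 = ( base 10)43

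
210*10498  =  2204580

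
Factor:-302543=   -  97^1*3119^1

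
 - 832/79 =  - 832/79 = - 10.53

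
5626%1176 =922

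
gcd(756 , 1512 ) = 756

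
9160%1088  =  456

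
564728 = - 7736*(-73)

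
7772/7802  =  3886/3901=1.00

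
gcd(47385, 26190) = 135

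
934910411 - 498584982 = 436325429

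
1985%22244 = 1985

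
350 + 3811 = 4161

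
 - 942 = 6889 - 7831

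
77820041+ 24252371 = 102072412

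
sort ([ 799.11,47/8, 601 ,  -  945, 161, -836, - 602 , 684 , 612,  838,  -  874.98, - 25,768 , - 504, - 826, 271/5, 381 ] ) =[ - 945, - 874.98, - 836, - 826,-602,-504 , - 25 , 47/8 , 271/5,161,381 , 601,612,  684, 768,  799.11 , 838]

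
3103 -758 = 2345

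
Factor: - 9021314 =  - 2^1*19^1*43^1*5521^1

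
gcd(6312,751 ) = 1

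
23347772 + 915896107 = 939243879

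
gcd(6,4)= 2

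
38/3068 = 19/1534= 0.01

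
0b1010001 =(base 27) 30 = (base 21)3i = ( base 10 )81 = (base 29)2N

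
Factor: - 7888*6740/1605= -2^6*3^ ( - 1) * 17^1*29^1*107^( - 1)*337^1 = - 10633024/321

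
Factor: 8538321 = 3^1*11^1*258737^1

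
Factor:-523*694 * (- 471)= 170955102 = 2^1*3^1*157^1 * 347^1 * 523^1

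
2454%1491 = 963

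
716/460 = 1 + 64/115 =1.56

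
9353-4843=4510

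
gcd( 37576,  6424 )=88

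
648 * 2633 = 1706184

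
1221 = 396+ 825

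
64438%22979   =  18480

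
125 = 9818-9693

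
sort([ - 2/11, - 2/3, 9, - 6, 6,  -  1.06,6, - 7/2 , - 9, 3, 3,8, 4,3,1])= [-9, - 6, - 7/2, - 1.06, - 2/3, - 2/11, 1, 3 , 3 , 3 , 4,6,  6,8,9]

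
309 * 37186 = 11490474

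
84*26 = 2184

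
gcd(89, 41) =1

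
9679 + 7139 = 16818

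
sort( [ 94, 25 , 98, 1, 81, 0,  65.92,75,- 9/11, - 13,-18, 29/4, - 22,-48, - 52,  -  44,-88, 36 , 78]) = [-88, - 52,- 48, - 44,-22, - 18,-13,-9/11, 0, 1, 29/4, 25, 36 , 65.92,75 , 78,  81, 94,98]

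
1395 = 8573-7178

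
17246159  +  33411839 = 50657998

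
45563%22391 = 781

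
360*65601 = 23616360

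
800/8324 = 200/2081= 0.10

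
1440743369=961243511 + 479499858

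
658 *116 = 76328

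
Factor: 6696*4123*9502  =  2^4*3^3 *7^1*19^1*31^2*4751^1= 262327491216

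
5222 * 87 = 454314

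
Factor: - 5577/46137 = -11/91 = -7^(-1 )*11^1 * 13^ (-1)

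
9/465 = 3/155 = 0.02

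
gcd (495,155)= 5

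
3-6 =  - 3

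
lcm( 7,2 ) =14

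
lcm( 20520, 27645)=1990440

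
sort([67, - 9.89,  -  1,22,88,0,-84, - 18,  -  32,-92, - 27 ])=[ - 92, - 84, - 32, -27, - 18,-9.89, - 1, 0, 22,67,88]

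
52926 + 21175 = 74101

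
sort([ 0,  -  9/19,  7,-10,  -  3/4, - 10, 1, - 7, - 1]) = [ -10 ,  -  10, - 7, - 1, - 3/4, - 9/19, 0, 1, 7 ] 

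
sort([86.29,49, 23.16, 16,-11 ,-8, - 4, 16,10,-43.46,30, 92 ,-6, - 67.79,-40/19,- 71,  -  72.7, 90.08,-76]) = [ - 76, - 72.7,-71,  -  67.79,-43.46 ,  -  11,  -  8,-6,  -  4,-40/19, 10, 16, 16, 23.16,30, 49, 86.29, 90.08,  92]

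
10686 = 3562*3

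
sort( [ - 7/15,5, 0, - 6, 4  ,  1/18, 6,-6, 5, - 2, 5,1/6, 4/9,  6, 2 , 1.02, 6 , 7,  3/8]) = [- 6,-6, - 2 , - 7/15,0,1/18,1/6,  3/8, 4/9, 1.02,2, 4 , 5, 5,5, 6  ,  6 , 6, 7 ] 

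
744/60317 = 744/60317 = 0.01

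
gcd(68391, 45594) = 22797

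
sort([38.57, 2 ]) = [ 2, 38.57]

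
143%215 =143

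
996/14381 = 996/14381 = 0.07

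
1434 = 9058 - 7624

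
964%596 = 368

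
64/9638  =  32/4819 = 0.01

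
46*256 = 11776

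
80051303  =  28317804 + 51733499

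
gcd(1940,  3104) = 388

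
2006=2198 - 192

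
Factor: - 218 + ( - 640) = - 2^1*3^1*11^1*13^1 = - 858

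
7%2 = 1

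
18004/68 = 264 + 13/17 = 264.76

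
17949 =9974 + 7975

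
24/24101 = 24/24101 = 0.00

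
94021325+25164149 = 119185474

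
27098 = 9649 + 17449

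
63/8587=63/8587= 0.01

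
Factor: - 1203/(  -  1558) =2^( - 1)*3^1*19^( - 1 )*41^( - 1 )*401^1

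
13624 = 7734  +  5890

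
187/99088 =17/9008 = 0.00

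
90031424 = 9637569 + 80393855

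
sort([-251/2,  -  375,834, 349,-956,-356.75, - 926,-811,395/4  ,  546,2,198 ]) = [ - 956, - 926,-811,-375,-356.75, - 251/2, 2,395/4, 198,349,546,834]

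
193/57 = 3 + 22/57 = 3.39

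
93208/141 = 661 +7/141= 661.05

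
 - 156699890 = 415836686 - 572536576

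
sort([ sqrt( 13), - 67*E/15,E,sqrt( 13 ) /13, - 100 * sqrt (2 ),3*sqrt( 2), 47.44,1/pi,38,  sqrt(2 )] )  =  [ - 100*sqrt( 2),  -  67 * E/15,sqrt (13)/13,1/pi,sqrt(2 ), E,  sqrt( 13),3*sqrt( 2),  38, 47.44]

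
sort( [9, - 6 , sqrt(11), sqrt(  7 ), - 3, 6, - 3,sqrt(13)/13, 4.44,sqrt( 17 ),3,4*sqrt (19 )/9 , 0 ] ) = [ - 6, - 3,-3, 0, sqrt( 13) /13,4*sqrt (19 ) /9,sqrt(7),  3,sqrt( 11), sqrt(17),4.44,6,9 ] 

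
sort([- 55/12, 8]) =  [ - 55/12,8] 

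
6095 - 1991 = 4104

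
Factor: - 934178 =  - 2^1 * 7^1*53^1*1259^1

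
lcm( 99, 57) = 1881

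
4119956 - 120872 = 3999084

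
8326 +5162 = 13488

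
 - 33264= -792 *42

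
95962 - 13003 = 82959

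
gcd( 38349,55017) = 9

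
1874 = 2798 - 924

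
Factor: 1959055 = 5^1*7^1*223^1*251^1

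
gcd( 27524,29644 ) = 4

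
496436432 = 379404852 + 117031580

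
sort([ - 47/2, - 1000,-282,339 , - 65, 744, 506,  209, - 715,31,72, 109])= [ - 1000, - 715 ,  -  282 , - 65,-47/2,  31, 72, 109 , 209,339,  506, 744 ]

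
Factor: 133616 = 2^4 *7^1*1193^1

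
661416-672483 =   -  11067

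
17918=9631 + 8287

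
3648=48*76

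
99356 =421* 236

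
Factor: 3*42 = 2^1*3^2*7^1 = 126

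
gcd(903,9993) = 3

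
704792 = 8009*88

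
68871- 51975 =16896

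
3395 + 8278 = 11673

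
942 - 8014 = -7072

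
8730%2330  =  1740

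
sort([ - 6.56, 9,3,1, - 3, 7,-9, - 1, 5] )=[ - 9, - 6.56, - 3, - 1, 1,  3, 5 , 7, 9 ] 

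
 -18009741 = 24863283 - 42873024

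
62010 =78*795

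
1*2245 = 2245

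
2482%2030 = 452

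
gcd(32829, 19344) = 93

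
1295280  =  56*23130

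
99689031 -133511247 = -33822216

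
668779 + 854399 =1523178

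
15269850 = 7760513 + 7509337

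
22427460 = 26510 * 846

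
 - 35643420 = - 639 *55780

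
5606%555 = 56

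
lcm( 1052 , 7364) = 7364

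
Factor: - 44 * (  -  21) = 2^2*3^1 * 7^1 * 11^1 = 924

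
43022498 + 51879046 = 94901544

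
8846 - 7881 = 965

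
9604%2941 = 781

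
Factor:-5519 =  - 5519^1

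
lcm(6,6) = 6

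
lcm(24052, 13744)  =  96208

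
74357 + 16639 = 90996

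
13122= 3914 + 9208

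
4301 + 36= 4337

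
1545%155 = 150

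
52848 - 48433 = 4415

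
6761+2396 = 9157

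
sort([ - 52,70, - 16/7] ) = [ - 52, - 16/7, 70 ]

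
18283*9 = 164547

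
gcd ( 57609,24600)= 3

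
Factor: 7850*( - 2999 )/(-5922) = 3^ ( - 2 )* 5^2*7^( - 1)*47^(-1 ) * 157^1*2999^1 = 11771075/2961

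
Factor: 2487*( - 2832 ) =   -  7043184 = -2^4*3^2*59^1  *829^1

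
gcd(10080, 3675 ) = 105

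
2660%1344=1316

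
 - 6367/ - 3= 2122 + 1/3=   2122.33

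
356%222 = 134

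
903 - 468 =435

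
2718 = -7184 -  -9902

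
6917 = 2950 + 3967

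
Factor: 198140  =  2^2*5^1 *9907^1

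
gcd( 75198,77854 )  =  166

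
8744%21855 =8744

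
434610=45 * 9658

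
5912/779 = 7 + 459/779 = 7.59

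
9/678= 3/226 = 0.01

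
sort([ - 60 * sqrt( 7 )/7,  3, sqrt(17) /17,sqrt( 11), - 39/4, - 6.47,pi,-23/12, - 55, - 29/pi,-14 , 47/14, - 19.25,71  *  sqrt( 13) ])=[-55 ,  -  60 * sqrt( 7)/7, - 19.25, - 14, - 39/4, - 29/pi,-6.47,-23/12,sqrt( 17 )/17,3, pi, sqrt( 11),47/14,71 * sqrt( 13)] 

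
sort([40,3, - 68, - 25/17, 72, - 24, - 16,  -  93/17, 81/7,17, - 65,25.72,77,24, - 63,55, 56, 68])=[  -  68, - 65, - 63,-24,  -  16, - 93/17, - 25/17,  3, 81/7, 17,24, 25.72 , 40,55, 56, 68,72,  77]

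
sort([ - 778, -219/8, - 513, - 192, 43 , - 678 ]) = [ - 778, - 678, - 513, - 192 , - 219/8, 43]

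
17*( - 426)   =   - 7242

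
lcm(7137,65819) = 592371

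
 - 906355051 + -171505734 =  - 1077860785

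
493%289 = 204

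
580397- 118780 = 461617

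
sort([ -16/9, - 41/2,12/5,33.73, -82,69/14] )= [-82,-41/2,  -  16/9,12/5, 69/14, 33.73 ]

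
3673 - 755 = 2918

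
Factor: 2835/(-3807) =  - 35/47 = - 5^1*7^1 * 47^(  -  1 ) 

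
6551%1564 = 295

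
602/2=301 =301.00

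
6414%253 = 89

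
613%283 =47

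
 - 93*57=-5301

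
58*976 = 56608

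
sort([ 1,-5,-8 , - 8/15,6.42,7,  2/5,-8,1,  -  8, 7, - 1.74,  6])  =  [ -8, - 8,  -  8,  -  5, - 1.74  , - 8/15, 2/5,1,1,  6, 6.42,7,7 ] 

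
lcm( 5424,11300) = 135600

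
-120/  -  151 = 120/151 = 0.79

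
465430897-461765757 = 3665140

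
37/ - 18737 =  - 1 + 18700/18737=- 0.00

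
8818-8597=221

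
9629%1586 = 113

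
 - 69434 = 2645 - 72079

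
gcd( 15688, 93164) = 4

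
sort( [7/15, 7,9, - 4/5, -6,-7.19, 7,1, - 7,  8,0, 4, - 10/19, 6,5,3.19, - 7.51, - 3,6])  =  [ - 7.51 ,- 7.19,-7, - 6, - 3, - 4/5, - 10/19,0,7/15,  1, 3.19,4, 5, 6,  6,7,7,8,9 ]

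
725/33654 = 725/33654 = 0.02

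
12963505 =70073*185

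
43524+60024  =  103548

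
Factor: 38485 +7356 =45841^1 = 45841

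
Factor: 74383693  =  7309^1*10177^1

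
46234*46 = 2126764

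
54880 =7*7840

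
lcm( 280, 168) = 840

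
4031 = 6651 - 2620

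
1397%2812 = 1397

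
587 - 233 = 354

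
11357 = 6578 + 4779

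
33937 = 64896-30959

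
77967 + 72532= 150499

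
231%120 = 111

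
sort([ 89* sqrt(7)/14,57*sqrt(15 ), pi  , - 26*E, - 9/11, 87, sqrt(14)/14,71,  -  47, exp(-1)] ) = [ - 26*E, -47,-9/11, sqrt(14)/14, exp( - 1 ), pi, 89 * sqrt(7)/14, 71, 87,57*sqrt(15)]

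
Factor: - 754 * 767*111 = -2^1*3^1*13^2 * 29^1*37^1 * 59^1 = - 64193298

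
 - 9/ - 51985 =9/51985 =0.00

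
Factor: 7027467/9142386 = 2^( - 1)*11^( - 1 )*71^( - 1) * 983^1*1951^( - 1 )*2383^1 = 2342489/3047462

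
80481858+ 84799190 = 165281048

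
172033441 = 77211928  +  94821513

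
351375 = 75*4685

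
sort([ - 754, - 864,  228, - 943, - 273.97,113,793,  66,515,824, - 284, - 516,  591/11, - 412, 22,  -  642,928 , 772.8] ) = [ - 943, - 864, -754, - 642, - 516, - 412  , - 284, - 273.97, 22, 591/11,66, 113,  228, 515, 772.8,793 , 824, 928 ] 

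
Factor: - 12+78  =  2^1*3^1*11^1= 66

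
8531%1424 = 1411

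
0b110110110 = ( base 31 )E4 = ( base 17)18D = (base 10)438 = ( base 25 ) hd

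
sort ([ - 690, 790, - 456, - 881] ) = [ - 881, - 690, - 456,790]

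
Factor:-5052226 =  - 2^1*23^1*109831^1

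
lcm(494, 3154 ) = 41002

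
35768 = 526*68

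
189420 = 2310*82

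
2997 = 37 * 81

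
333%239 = 94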